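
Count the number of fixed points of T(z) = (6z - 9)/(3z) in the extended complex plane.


Step 1: Fixed points satisfy T(z) = z
Step 2: 3z^2 - 6z + 9 = 0
Step 3: Discriminant = (-6)^2 - 4*3*9 = -72
Step 4: Number of fixed points = 2

2


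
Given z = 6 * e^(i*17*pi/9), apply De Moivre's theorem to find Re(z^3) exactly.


Step 1: By De Moivre's theorem, z^3 = 6^3 * e^(i*3*17*pi/9) = 216 * (cos(17*pi/3) + i*sin(17*pi/3))
Step 2: |z|^3 = 6^3 = 216
Step 3: Reduce the angle mod 2*pi: 17*pi/3 - 4*pi = 5*pi/3
Step 4: cos(5*pi/3) = 1/2
Step 5: Re(z^3) = 216 * 1/2 = 108

108


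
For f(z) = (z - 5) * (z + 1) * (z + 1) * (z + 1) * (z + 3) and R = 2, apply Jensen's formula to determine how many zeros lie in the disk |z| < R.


Jensen's formula: (1/2pi)*integral log|f(Re^it)|dt = log|f(0)| + sum_{|a_k|<R} log(R/|a_k|)
Step 1: f(0) = (-5) * 1 * 1 * 1 * 3 = -15
Step 2: log|f(0)| = log|5| + log|-1| + log|-1| + log|-1| + log|-3| = 2.7081
Step 3: Zeros inside |z| < 2: -1, -1, -1
Step 4: Jensen sum = log(2/1) + log(2/1) + log(2/1) = 2.0794
Step 5: n(R) = number of terms in the Jensen sum = count of zeros inside |z| < 2 = 3

3


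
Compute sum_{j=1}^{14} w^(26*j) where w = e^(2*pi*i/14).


Step 1: The sum sum_{j=1}^{n} w^(k*j) equals n if n | k, else 0.
Step 2: Here n = 14, k = 26
Step 3: Does n divide k? 14 | 26 -> False
Step 4: Sum = 0

0


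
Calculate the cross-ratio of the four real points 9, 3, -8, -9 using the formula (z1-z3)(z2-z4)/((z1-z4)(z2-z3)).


Step 1: (z1-z3)(z2-z4) = 17 * 12 = 204
Step 2: (z1-z4)(z2-z3) = 18 * 11 = 198
Step 3: Cross-ratio = 204/198 = 34/33

34/33


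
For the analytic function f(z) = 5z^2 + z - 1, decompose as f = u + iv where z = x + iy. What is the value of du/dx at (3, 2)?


Step 1: f(z) = 5(x+iy)^2 + (x+iy) - 1
Step 2: u = 5(x^2 - y^2) + x - 1
Step 3: u_x = 10x + 1
Step 4: At (3, 2): u_x = 30 + 1 = 31

31


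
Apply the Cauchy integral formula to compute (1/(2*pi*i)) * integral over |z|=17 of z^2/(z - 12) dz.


Step 1: f(z) = z^2, a = 12 is inside |z| = 17
Step 2: By Cauchy integral formula: (1/(2pi*i)) * integral = f(a)
Step 3: f(12) = 12^2 = 144

144


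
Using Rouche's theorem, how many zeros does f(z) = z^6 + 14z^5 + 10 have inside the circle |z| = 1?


Step 1: On |z| = 1 the three terms have sizes |z^6| = 1^6 = 1, |14z^5| = 14*1^5 = 14, |10| = 10
Step 2: The dominant term is g(z) = 14z^5; let h(z) = z^6 + 10 so f = g + h
Step 3: On |z| = 1: |g| = 14 and |h| <= 1 + 10 = 11
Step 4: Since 14 > 11, |h| < |g| on |z| = 1, so by Rouche f has the same number of zeros as g inside |z| < 1
Step 5: g(z) = 14z^5 has 5 zeros (at the origin, multiplicity 5) inside |z| < 1. Answer = 5

5


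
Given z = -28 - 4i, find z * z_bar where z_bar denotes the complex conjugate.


Step 1: conj(z) = -28 + 4i
Step 2: z * conj(z) = (-28)^2 + (-4)^2
Step 3: = 784 + 16 = 800

800


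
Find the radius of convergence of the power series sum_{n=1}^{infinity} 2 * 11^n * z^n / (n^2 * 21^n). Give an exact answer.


Step 1: General term a_n = 2 * 11^n / (n^2 * 21^n)
Step 2: By the root test, |a_n|^(1/n) = 2^(1/n) * 11 / (n^(2/n) * 21) -> 11/21 as n -> infinity (since 2^(1/n) -> 1 and n^(2/n) -> 1)
Step 3: R = 1/lim|a_n|^(1/n) = 21/11

21/11


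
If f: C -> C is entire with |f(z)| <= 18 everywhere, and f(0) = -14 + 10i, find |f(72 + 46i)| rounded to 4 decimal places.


Step 1: By Liouville's theorem, a bounded entire function is constant.
Step 2: f(z) = f(0) = -14 + 10i for all z.
Step 3: |f(w)| = |-14 + 10i| = sqrt(196 + 100)
Step 4: = 17.2047

17.2047


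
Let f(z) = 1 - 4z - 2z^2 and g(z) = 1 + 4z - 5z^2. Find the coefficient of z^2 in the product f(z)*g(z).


Step 1: z^2 term in f*g comes from: (1)*(-5z^2) + (-4z)*(4z) + (-2z^2)*(1)
Step 2: = -5 - 16 - 2
Step 3: = -23

-23


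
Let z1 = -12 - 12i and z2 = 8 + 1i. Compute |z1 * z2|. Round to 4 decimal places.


Step 1: |z1| = sqrt((-12)^2 + (-12)^2) = sqrt(288)
Step 2: |z2| = sqrt(8^2 + 1^2) = sqrt(65)
Step 3: |z1*z2| = |z1|*|z2| = sqrt(288) * sqrt(65) = sqrt(288 * 65) = sqrt(18720)
Step 4: = 136.8211

136.8211


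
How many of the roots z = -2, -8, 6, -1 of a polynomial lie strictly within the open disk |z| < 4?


Step 1: Check each root:
  z = -2: |-2| = 2 < 4
  z = -8: |-8| = 8 >= 4
  z = 6: |6| = 6 >= 4
  z = -1: |-1| = 1 < 4
Step 2: Count = 2

2


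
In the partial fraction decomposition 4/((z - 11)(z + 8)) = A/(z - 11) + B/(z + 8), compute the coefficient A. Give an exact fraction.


Step 1: Multiply both sides by (z - 11) and set z = 11
Step 2: A = 4 / (11 + 8)
Step 3: A = 4 / 19
Step 4: A = 4/19

4/19


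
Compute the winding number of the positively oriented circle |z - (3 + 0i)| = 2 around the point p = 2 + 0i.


Step 1: Center c = (3, 0), radius = 2
Step 2: |p - c|^2 = (-1)^2 + 0^2 = 1
Step 3: r^2 = 4
Step 4: |p-c| < r so winding number = 1

1


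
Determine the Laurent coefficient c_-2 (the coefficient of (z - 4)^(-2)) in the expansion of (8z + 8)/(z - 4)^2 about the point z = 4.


Step 1: Write the numerator in powers of (z - 4): 8z + 8 = 8(z - 4) + (8*4 + 8) = 8(z - 4) + 40
Step 2: Divide by (z - 4)^2: f(z) = 40(z - 4)^(-2) + 8(z - 4)^(-1)
Step 3: This finite sum is the Laurent series of f about z = 4.
Step 4: Coefficient of (z - 4)^(-2) = 8*4 + 8 = 40

40


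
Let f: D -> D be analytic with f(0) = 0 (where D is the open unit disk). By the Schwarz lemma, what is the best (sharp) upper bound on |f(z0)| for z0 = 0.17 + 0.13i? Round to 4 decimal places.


Step 1: Schwarz lemma: if f: D -> D is analytic with f(0) = 0, then |f(z)| <= |z| for all z in D, and this is sharp (f(z) = z).
Step 2: |z0|^2 = 0.17^2 + 0.13^2 = 0.0458
Step 3: |z0| = sqrt(0.0458) = 0.214009
Step 4: Best bound = |z0| = 0.214

0.214


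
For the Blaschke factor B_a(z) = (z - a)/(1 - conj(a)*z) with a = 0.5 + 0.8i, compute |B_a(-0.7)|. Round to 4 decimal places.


Step 1: Numerator z0 - a = -0.7 - (0.5 + 0.8i) = -1.2 - 0.8i
Step 2: Denominator 1 - conj(a)*z0 = 1 - (0.5 - 0.8i)*(-0.7) = 1.35 - 0.56i
Step 3: |z0 - a|^2 = (-1.2)^2 + (-0.8)^2 = 2.08; |1 - conj(a)*z0|^2 = 1.35^2 + (-0.56)^2 = 2.1361
Step 4: |B_a(-0.7)| = sqrt(2.08 / 2.1361) = sqrt(0.973737)
Step 5: = 0.9868

0.9868


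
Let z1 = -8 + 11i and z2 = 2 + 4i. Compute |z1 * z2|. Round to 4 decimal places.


Step 1: |z1| = sqrt((-8)^2 + 11^2) = sqrt(185)
Step 2: |z2| = sqrt(2^2 + 4^2) = sqrt(20)
Step 3: |z1*z2| = |z1|*|z2| = sqrt(185) * sqrt(20) = sqrt(185 * 20) = sqrt(3700)
Step 4: = 60.8276

60.8276


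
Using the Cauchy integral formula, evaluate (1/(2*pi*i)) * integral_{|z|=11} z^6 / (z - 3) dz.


Step 1: f(z) = z^6, a = 3 is inside |z| = 11
Step 2: By Cauchy integral formula: (1/(2pi*i)) * integral = f(a)
Step 3: f(3) = 3^6 = 729

729


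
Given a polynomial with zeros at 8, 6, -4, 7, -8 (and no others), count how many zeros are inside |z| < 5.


Step 1: Check each root:
  z = 8: |8| = 8 >= 5
  z = 6: |6| = 6 >= 5
  z = -4: |-4| = 4 < 5
  z = 7: |7| = 7 >= 5
  z = -8: |-8| = 8 >= 5
Step 2: Count = 1

1


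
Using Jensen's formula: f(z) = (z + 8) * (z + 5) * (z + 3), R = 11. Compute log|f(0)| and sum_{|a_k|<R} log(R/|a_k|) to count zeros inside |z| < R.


Jensen's formula: (1/2pi)*integral log|f(Re^it)|dt = log|f(0)| + sum_{|a_k|<R} log(R/|a_k|)
Step 1: f(0) = 8 * 5 * 3 = 120
Step 2: log|f(0)| = log|-8| + log|-5| + log|-3| = 4.7875
Step 3: Zeros inside |z| < 11: -8, -5, -3
Step 4: Jensen sum = log(11/8) + log(11/5) + log(11/3) = 2.4062
Step 5: n(R) = number of terms in the Jensen sum = count of zeros inside |z| < 11 = 3

3


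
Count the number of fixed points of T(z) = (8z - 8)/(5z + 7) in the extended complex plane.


Step 1: Fixed points satisfy T(z) = z
Step 2: 5z^2 - z + 8 = 0
Step 3: Discriminant = (-1)^2 - 4*5*8 = -159
Step 4: Number of fixed points = 2

2


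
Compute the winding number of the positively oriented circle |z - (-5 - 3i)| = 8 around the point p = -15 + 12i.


Step 1: Center c = (-5, -3), radius = 8
Step 2: |p - c|^2 = (-10)^2 + 15^2 = 325
Step 3: r^2 = 64
Step 4: |p-c| > r so winding number = 0

0


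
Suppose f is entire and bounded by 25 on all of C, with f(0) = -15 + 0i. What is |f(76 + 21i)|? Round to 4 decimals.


Step 1: By Liouville's theorem, a bounded entire function is constant.
Step 2: f(z) = f(0) = -15 + 0i for all z.
Step 3: |f(w)| = |-15 + 0i| = sqrt(225 + 0)
Step 4: = 15.0

15.0


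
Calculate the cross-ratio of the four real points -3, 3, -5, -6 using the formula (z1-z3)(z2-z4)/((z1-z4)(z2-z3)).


Step 1: (z1-z3)(z2-z4) = 2 * 9 = 18
Step 2: (z1-z4)(z2-z3) = 3 * 8 = 24
Step 3: Cross-ratio = 18/24 = 3/4

3/4


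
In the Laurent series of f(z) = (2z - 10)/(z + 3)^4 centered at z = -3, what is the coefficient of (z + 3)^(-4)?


Step 1: Write the numerator in powers of (z + 3): 2z - 10 = 2(z + 3) + (2*(-3) - 10) = 2(z + 3) - 16
Step 2: Divide by (z + 3)^4: f(z) = -16(z + 3)^(-4) + 2(z + 3)^(-3)
Step 3: This finite sum is the Laurent series of f about z = -3.
Step 4: Coefficient of (z + 3)^(-4) = 2*(-3) - 10 = -16

-16


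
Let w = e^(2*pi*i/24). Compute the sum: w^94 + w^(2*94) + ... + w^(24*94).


Step 1: The sum sum_{j=1}^{n} w^(k*j) equals n if n | k, else 0.
Step 2: Here n = 24, k = 94
Step 3: Does n divide k? 24 | 94 -> False
Step 4: Sum = 0

0


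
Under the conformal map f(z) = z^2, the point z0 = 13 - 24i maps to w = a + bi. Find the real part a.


Step 1: z0 = 13 - 24i
Step 2: z0^2 = 13^2 - (-24)^2 - 624i
Step 3: real part = 169 - 576 = -407

-407


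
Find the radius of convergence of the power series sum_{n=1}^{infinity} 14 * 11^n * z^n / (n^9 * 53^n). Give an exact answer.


Step 1: General term a_n = 14 * 11^n / (n^9 * 53^n)
Step 2: By the root test, |a_n|^(1/n) = 14^(1/n) * 11 / (n^(9/n) * 53) -> 11/53 as n -> infinity (since 14^(1/n) -> 1 and n^(9/n) -> 1)
Step 3: R = 1/lim|a_n|^(1/n) = 53/11

53/11


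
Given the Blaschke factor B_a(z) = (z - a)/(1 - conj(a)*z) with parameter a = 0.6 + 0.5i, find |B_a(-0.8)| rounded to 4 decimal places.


Step 1: Numerator z0 - a = -0.8 - (0.6 + 0.5i) = -1.4 - 0.5i
Step 2: Denominator 1 - conj(a)*z0 = 1 - (0.6 - 0.5i)*(-0.8) = 1.48 - 0.4i
Step 3: |z0 - a|^2 = (-1.4)^2 + (-0.5)^2 = 2.21; |1 - conj(a)*z0|^2 = 1.48^2 + (-0.4)^2 = 2.3504
Step 4: |B_a(-0.8)| = sqrt(2.21 / 2.3504) = sqrt(0.940265)
Step 5: = 0.9697

0.9697


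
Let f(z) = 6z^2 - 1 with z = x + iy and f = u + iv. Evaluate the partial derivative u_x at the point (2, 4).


Step 1: f(z) = 6(x+iy)^2 - 1
Step 2: u = 6(x^2 - y^2) - 1
Step 3: u_x = 12x + 0
Step 4: At (2, 4): u_x = 24 + 0 = 24

24


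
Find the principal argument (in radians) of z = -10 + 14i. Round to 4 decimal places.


Step 1: z = -10 + 14i
Step 2: arg(z) = atan2(14, -10)
Step 3: arg(z) = 2.191

2.191


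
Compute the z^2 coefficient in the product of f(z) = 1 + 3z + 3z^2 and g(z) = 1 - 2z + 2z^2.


Step 1: z^2 term in f*g comes from: (1)*(2z^2) + (3z)*(-2z) + (3z^2)*(1)
Step 2: = 2 - 6 + 3
Step 3: = -1

-1


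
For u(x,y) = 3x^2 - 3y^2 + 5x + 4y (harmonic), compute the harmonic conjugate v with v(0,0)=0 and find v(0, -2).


Step 1: v_x = -u_y = 6y - 4
Step 2: v_y = u_x = 6x + 5
Step 3: v = 6xy - 4x + 5y + C
Step 4: v(0,0) = 0 => C = 0
Step 5: v(0, -2) = -10

-10


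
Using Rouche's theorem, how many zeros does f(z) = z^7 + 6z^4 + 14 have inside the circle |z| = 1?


Step 1: On |z| = 1 the three terms have sizes |z^7| = 1^7 = 1, |6z^4| = 6*1^4 = 6, |14| = 14
Step 2: The dominant term is g(z) = 14; let h(z) = z^7 + 6z^4 so f = g + h
Step 3: On |z| = 1: |g| = 14 and |h| <= 1 + 6 = 7
Step 4: Since 14 > 7, |h| < |g| on |z| = 1, so by Rouche f has the same number of zeros as g inside |z| < 1
Step 5: g(z) = 14 is a nonzero constant with no zeros inside |z| < 1. Answer = 0

0


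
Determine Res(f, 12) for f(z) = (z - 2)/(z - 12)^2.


Step 1: Pole of order 2 at z = 12
Step 2: Res = lim d/dz [(z - 12)^2 * f(z)] as z -> 12
Step 3: (z - 12)^2 * f(z) = z - 2
Step 4: d/dz[z - 2] = 1

1


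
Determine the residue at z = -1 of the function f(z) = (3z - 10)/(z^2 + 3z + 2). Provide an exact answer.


Step 1: Q(z) = z^2 + 3z + 2 = (z + 1)(z + 2)
Step 2: Q'(z) = 2z + 3
Step 3: Q'(-1) = 1, P(-1) = -13
Step 4: Res = P(-1)/Q'(-1) = -13/1 = -13

-13


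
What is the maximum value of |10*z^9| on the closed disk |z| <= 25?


Step 1: On |z| = 25, |f(z)| = 10 * |z|^9 = 10 * 25^9
Step 2: By maximum modulus principle, maximum is on boundary.
Step 3: Maximum = 10 * 3814697265625 = 38146972656250

38146972656250


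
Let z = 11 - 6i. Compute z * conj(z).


Step 1: conj(z) = 11 + 6i
Step 2: z * conj(z) = 11^2 + (-6)^2
Step 3: = 121 + 36 = 157

157


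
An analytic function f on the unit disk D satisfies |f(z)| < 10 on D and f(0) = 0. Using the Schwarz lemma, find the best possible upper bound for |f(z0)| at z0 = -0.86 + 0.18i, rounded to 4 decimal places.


Step 1: g = f/10 maps D -> D with g(0) = 0, so by the Schwarz lemma |g(z)| <= |z|, i.e. |f(z)| <= 10|z|; this is sharp (f(z) = 10z).
Step 2: |z0|^2 = (-0.86)^2 + 0.18^2 = 0.772
Step 3: |z0| = sqrt(0.772) = 0.878635
Step 4: Best bound = 10 * |z0| = 10 * 0.878635 = 8.7864

8.7864


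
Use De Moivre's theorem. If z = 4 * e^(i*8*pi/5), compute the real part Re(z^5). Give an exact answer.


Step 1: By De Moivre's theorem, z^5 = 4^5 * e^(i*5*8*pi/5) = 1024 * (cos(8*pi) + i*sin(8*pi))
Step 2: |z|^5 = 4^5 = 1024
Step 3: Reduce the angle mod 2*pi: 8*pi - 8*pi = 0
Step 4: cos(0) = 1
Step 5: Re(z^5) = 1024 * 1 = 1024

1024


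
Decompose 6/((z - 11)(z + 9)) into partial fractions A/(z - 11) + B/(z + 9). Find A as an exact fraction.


Step 1: Multiply both sides by (z - 11) and set z = 11
Step 2: A = 6 / (11 + 9)
Step 3: A = 6 / 20
Step 4: A = 3/10

3/10


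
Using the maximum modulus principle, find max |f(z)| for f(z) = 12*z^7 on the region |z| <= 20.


Step 1: On |z| = 20, |f(z)| = 12 * |z|^7 = 12 * 20^7
Step 2: By maximum modulus principle, maximum is on boundary.
Step 3: Maximum = 12 * 1280000000 = 15360000000

15360000000


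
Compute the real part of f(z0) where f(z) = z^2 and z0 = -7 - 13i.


Step 1: z0 = -7 - 13i
Step 2: z0^2 = (-7)^2 - (-13)^2 + 182i
Step 3: real part = 49 - 169 = -120

-120


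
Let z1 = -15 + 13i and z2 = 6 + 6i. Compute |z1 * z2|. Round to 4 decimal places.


Step 1: |z1| = sqrt((-15)^2 + 13^2) = sqrt(394)
Step 2: |z2| = sqrt(6^2 + 6^2) = sqrt(72)
Step 3: |z1*z2| = |z1|*|z2| = sqrt(394) * sqrt(72) = sqrt(394 * 72) = sqrt(28368)
Step 4: = 168.428

168.428


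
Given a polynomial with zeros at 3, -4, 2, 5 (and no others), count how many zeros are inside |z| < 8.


Step 1: Check each root:
  z = 3: |3| = 3 < 8
  z = -4: |-4| = 4 < 8
  z = 2: |2| = 2 < 8
  z = 5: |5| = 5 < 8
Step 2: Count = 4

4


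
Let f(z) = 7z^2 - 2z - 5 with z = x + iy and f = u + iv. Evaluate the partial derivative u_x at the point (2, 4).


Step 1: f(z) = 7(x+iy)^2 - 2(x+iy) - 5
Step 2: u = 7(x^2 - y^2) - 2x - 5
Step 3: u_x = 14x - 2
Step 4: At (2, 4): u_x = 28 - 2 = 26

26


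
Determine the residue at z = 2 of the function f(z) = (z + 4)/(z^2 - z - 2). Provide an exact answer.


Step 1: Q(z) = z^2 - z - 2 = (z - 2)(z + 1)
Step 2: Q'(z) = 2z - 1
Step 3: Q'(2) = 3, P(2) = 6
Step 4: Res = P(2)/Q'(2) = 6/3 = 2

2


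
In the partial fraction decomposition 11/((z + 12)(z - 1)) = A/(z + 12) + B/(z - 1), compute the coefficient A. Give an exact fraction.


Step 1: Multiply both sides by (z + 12) and set z = -12
Step 2: A = 11 / (-12 - 1)
Step 3: A = 11 / (-13)
Step 4: A = -11/13

-11/13


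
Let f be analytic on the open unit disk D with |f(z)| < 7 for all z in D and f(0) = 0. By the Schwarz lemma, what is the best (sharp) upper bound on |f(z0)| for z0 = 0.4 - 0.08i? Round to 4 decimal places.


Step 1: g = f/7 maps D -> D with g(0) = 0, so by the Schwarz lemma |g(z)| <= |z|, i.e. |f(z)| <= 7|z|; this is sharp (f(z) = 7z).
Step 2: |z0|^2 = 0.4^2 + (-0.08)^2 = 0.1664
Step 3: |z0| = sqrt(0.1664) = 0.407922
Step 4: Best bound = 7 * |z0| = 7 * 0.407922 = 2.8555

2.8555


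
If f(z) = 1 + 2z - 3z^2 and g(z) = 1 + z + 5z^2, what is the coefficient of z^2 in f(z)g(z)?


Step 1: z^2 term in f*g comes from: (1)*(5z^2) + (2z)*(z) + (-3z^2)*(1)
Step 2: = 5 + 2 - 3
Step 3: = 4

4


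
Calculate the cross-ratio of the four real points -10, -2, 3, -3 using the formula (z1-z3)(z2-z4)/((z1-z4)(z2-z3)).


Step 1: (z1-z3)(z2-z4) = (-13) * 1 = -13
Step 2: (z1-z4)(z2-z3) = (-7) * (-5) = 35
Step 3: Cross-ratio = -13/35 = -13/35

-13/35


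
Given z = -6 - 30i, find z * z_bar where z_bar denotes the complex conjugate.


Step 1: conj(z) = -6 + 30i
Step 2: z * conj(z) = (-6)^2 + (-30)^2
Step 3: = 36 + 900 = 936

936


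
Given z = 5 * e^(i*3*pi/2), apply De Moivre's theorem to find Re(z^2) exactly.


Step 1: By De Moivre's theorem, z^2 = 5^2 * e^(i*2*3*pi/2) = 25 * (cos(3*pi) + i*sin(3*pi))
Step 2: |z|^2 = 5^2 = 25
Step 3: Reduce the angle mod 2*pi: 3*pi - 2*pi = pi
Step 4: cos(pi) = -1
Step 5: Re(z^2) = 25 * (-1) = -25

-25


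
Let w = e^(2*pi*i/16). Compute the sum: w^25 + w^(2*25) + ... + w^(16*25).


Step 1: The sum sum_{j=1}^{n} w^(k*j) equals n if n | k, else 0.
Step 2: Here n = 16, k = 25
Step 3: Does n divide k? 16 | 25 -> False
Step 4: Sum = 0

0


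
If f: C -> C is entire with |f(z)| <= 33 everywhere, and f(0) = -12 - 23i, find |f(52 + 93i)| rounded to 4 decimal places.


Step 1: By Liouville's theorem, a bounded entire function is constant.
Step 2: f(z) = f(0) = -12 - 23i for all z.
Step 3: |f(w)| = |-12 - 23i| = sqrt(144 + 529)
Step 4: = 25.9422

25.9422


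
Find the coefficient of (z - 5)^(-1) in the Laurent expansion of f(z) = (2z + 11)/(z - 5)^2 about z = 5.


Step 1: Write the numerator in powers of (z - 5): 2z + 11 = 2(z - 5) + (2*5 + 11) = 2(z - 5) + 21
Step 2: Divide by (z - 5)^2: f(z) = 21(z - 5)^(-2) + 2(z - 5)^(-1)
Step 3: This finite sum is the Laurent series of f about z = 5.
Step 4: Coefficient of (z - 5)^(-1) = coefficient of (z - 5) in the re-centred numerator = 2

2


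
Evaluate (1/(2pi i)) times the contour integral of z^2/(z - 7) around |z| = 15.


Step 1: f(z) = z^2, a = 7 is inside |z| = 15
Step 2: By Cauchy integral formula: (1/(2pi*i)) * integral = f(a)
Step 3: f(7) = 7^2 = 49

49


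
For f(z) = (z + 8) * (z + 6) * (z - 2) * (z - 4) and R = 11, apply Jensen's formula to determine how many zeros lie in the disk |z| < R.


Jensen's formula: (1/2pi)*integral log|f(Re^it)|dt = log|f(0)| + sum_{|a_k|<R} log(R/|a_k|)
Step 1: f(0) = 8 * 6 * (-2) * (-4) = 384
Step 2: log|f(0)| = log|-8| + log|-6| + log|2| + log|4| = 5.9506
Step 3: Zeros inside |z| < 11: -8, -6, 2, 4
Step 4: Jensen sum = log(11/8) + log(11/6) + log(11/2) + log(11/4) = 3.6409
Step 5: n(R) = number of terms in the Jensen sum = count of zeros inside |z| < 11 = 4

4


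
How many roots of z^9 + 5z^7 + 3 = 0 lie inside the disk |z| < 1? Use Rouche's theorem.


Step 1: On |z| = 1 the three terms have sizes |z^9| = 1^9 = 1, |5z^7| = 5*1^7 = 5, |3| = 3
Step 2: The dominant term is g(z) = 5z^7; let h(z) = z^9 + 3 so f = g + h
Step 3: On |z| = 1: |g| = 5 and |h| <= 1 + 3 = 4
Step 4: Since 5 > 4, |h| < |g| on |z| = 1, so by Rouche f has the same number of zeros as g inside |z| < 1
Step 5: g(z) = 5z^7 has 7 zeros (at the origin, multiplicity 7) inside |z| < 1. Answer = 7

7


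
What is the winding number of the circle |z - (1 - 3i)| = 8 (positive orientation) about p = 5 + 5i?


Step 1: Center c = (1, -3), radius = 8
Step 2: |p - c|^2 = 4^2 + 8^2 = 80
Step 3: r^2 = 64
Step 4: |p-c| > r so winding number = 0

0


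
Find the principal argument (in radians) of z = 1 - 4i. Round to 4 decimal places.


Step 1: z = 1 - 4i
Step 2: arg(z) = atan2(-4, 1)
Step 3: arg(z) = -1.3258

-1.3258


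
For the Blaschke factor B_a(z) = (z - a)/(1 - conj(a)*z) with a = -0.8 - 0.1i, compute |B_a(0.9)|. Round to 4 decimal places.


Step 1: Numerator z0 - a = 0.9 - (-0.8 - 0.1i) = 1.7 + 0.1i
Step 2: Denominator 1 - conj(a)*z0 = 1 - (-0.8 + 0.1i)*0.9 = 1.72 - 0.09i
Step 3: |z0 - a|^2 = 1.7^2 + 0.1^2 = 2.9; |1 - conj(a)*z0|^2 = 1.72^2 + (-0.09)^2 = 2.9665
Step 4: |B_a(0.9)| = sqrt(2.9 / 2.9665) = sqrt(0.977583)
Step 5: = 0.9887

0.9887


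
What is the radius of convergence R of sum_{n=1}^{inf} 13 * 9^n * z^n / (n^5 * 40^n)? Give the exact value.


Step 1: General term a_n = 13 * 9^n / (n^5 * 40^n)
Step 2: By the root test, |a_n|^(1/n) = 13^(1/n) * 9 / (n^(5/n) * 40) -> 9/40 as n -> infinity (since 13^(1/n) -> 1 and n^(5/n) -> 1)
Step 3: R = 1/lim|a_n|^(1/n) = 40/9

40/9


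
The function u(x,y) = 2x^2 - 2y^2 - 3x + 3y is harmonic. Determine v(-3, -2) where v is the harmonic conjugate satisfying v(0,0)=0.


Step 1: v_x = -u_y = 4y - 3
Step 2: v_y = u_x = 4x - 3
Step 3: v = 4xy - 3x - 3y + C
Step 4: v(0,0) = 0 => C = 0
Step 5: v(-3, -2) = 39

39


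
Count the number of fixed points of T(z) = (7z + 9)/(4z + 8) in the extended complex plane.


Step 1: Fixed points satisfy T(z) = z
Step 2: 4z^2 + z - 9 = 0
Step 3: Discriminant = 1^2 - 4*4*(-9) = 145
Step 4: Number of fixed points = 2

2


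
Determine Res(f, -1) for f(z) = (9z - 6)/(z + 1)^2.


Step 1: Pole of order 2 at z = -1
Step 2: Res = lim d/dz [(z + 1)^2 * f(z)] as z -> -1
Step 3: (z + 1)^2 * f(z) = 9z - 6
Step 4: d/dz[9z - 6] = 9

9


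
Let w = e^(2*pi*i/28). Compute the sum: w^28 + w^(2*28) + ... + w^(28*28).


Step 1: The sum sum_{j=1}^{n} w^(k*j) equals n if n | k, else 0.
Step 2: Here n = 28, k = 28
Step 3: Does n divide k? 28 | 28 -> True
Step 4: Sum = 28

28


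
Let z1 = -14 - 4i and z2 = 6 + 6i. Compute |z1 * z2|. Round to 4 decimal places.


Step 1: |z1| = sqrt((-14)^2 + (-4)^2) = sqrt(212)
Step 2: |z2| = sqrt(6^2 + 6^2) = sqrt(72)
Step 3: |z1*z2| = |z1|*|z2| = sqrt(212) * sqrt(72) = sqrt(212 * 72) = sqrt(15264)
Step 4: = 123.5476

123.5476


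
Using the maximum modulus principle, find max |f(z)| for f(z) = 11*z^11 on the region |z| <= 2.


Step 1: On |z| = 2, |f(z)| = 11 * |z|^11 = 11 * 2^11
Step 2: By maximum modulus principle, maximum is on boundary.
Step 3: Maximum = 11 * 2048 = 22528

22528


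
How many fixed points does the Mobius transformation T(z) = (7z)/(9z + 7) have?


Step 1: Fixed points satisfy T(z) = z
Step 2: 9z^2 = 0
Step 3: Discriminant = 0^2 - 4*9*0 = 0
Step 4: Number of fixed points = 1

1


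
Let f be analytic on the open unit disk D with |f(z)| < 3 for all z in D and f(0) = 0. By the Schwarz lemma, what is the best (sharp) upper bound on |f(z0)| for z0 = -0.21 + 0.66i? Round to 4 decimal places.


Step 1: g = f/3 maps D -> D with g(0) = 0, so by the Schwarz lemma |g(z)| <= |z|, i.e. |f(z)| <= 3|z|; this is sharp (f(z) = 3z).
Step 2: |z0|^2 = (-0.21)^2 + 0.66^2 = 0.4797
Step 3: |z0| = sqrt(0.4797) = 0.692604
Step 4: Best bound = 3 * |z0| = 3 * 0.692604 = 2.0778

2.0778


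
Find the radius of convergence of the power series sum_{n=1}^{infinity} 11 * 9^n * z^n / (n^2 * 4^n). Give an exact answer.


Step 1: General term a_n = 11 * 9^n / (n^2 * 4^n)
Step 2: By the root test, |a_n|^(1/n) = 11^(1/n) * 9 / (n^(2/n) * 4) -> 9/4 as n -> infinity (since 11^(1/n) -> 1 and n^(2/n) -> 1)
Step 3: R = 1/lim|a_n|^(1/n) = 4/9

4/9


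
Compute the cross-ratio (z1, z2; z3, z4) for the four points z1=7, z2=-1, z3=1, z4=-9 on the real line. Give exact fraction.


Step 1: (z1-z3)(z2-z4) = 6 * 8 = 48
Step 2: (z1-z4)(z2-z3) = 16 * (-2) = -32
Step 3: Cross-ratio = -48/32 = -3/2

-3/2


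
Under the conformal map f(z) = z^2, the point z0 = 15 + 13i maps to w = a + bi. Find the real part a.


Step 1: z0 = 15 + 13i
Step 2: z0^2 = 15^2 - 13^2 + 390i
Step 3: real part = 225 - 169 = 56

56


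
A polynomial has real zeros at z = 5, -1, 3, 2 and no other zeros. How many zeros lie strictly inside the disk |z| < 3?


Step 1: Check each root:
  z = 5: |5| = 5 >= 3
  z = -1: |-1| = 1 < 3
  z = 3: |3| = 3 >= 3
  z = 2: |2| = 2 < 3
Step 2: Count = 2

2


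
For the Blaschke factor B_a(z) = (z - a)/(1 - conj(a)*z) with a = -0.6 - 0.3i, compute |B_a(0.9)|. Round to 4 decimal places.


Step 1: Numerator z0 - a = 0.9 - (-0.6 - 0.3i) = 1.5 + 0.3i
Step 2: Denominator 1 - conj(a)*z0 = 1 - (-0.6 + 0.3i)*0.9 = 1.54 - 0.27i
Step 3: |z0 - a|^2 = 1.5^2 + 0.3^2 = 2.34; |1 - conj(a)*z0|^2 = 1.54^2 + (-0.27)^2 = 2.4445
Step 4: |B_a(0.9)| = sqrt(2.34 / 2.4445) = sqrt(0.957251)
Step 5: = 0.9784

0.9784


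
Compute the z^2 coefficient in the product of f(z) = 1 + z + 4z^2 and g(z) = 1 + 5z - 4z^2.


Step 1: z^2 term in f*g comes from: (1)*(-4z^2) + (z)*(5z) + (4z^2)*(1)
Step 2: = -4 + 5 + 4
Step 3: = 5

5


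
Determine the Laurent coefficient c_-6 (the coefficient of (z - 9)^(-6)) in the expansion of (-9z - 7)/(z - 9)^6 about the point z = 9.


Step 1: Write the numerator in powers of (z - 9): -9z - 7 = -9(z - 9) + (-9*9 - 7) = -9(z - 9) - 88
Step 2: Divide by (z - 9)^6: f(z) = -88(z - 9)^(-6) - 9(z - 9)^(-5)
Step 3: This finite sum is the Laurent series of f about z = 9.
Step 4: Coefficient of (z - 9)^(-6) = -9*9 - 7 = -88

-88


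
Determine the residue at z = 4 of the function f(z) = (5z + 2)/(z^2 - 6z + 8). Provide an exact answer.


Step 1: Q(z) = z^2 - 6z + 8 = (z - 4)(z - 2)
Step 2: Q'(z) = 2z - 6
Step 3: Q'(4) = 2, P(4) = 22
Step 4: Res = P(4)/Q'(4) = 22/2 = 11

11


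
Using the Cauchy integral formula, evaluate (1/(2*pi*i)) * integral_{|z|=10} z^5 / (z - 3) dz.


Step 1: f(z) = z^5, a = 3 is inside |z| = 10
Step 2: By Cauchy integral formula: (1/(2pi*i)) * integral = f(a)
Step 3: f(3) = 3^5 = 243

243


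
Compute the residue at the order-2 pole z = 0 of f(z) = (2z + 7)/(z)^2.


Step 1: Pole of order 2 at z = 0
Step 2: Res = lim d/dz [(z)^2 * f(z)] as z -> 0
Step 3: (z)^2 * f(z) = 2z + 7
Step 4: d/dz[2z + 7] = 2

2


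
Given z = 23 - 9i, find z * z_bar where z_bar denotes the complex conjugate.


Step 1: conj(z) = 23 + 9i
Step 2: z * conj(z) = 23^2 + (-9)^2
Step 3: = 529 + 81 = 610

610


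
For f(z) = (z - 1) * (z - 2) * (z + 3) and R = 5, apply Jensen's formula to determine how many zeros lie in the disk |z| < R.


Jensen's formula: (1/2pi)*integral log|f(Re^it)|dt = log|f(0)| + sum_{|a_k|<R} log(R/|a_k|)
Step 1: f(0) = (-1) * (-2) * 3 = 6
Step 2: log|f(0)| = log|1| + log|2| + log|-3| = 1.7918
Step 3: Zeros inside |z| < 5: 1, 2, -3
Step 4: Jensen sum = log(5/1) + log(5/2) + log(5/3) = 3.0366
Step 5: n(R) = number of terms in the Jensen sum = count of zeros inside |z| < 5 = 3

3


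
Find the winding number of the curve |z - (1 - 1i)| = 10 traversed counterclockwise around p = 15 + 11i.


Step 1: Center c = (1, -1), radius = 10
Step 2: |p - c|^2 = 14^2 + 12^2 = 340
Step 3: r^2 = 100
Step 4: |p-c| > r so winding number = 0

0


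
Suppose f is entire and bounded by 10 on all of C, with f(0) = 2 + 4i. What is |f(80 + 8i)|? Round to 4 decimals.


Step 1: By Liouville's theorem, a bounded entire function is constant.
Step 2: f(z) = f(0) = 2 + 4i for all z.
Step 3: |f(w)| = |2 + 4i| = sqrt(4 + 16)
Step 4: = 4.4721

4.4721


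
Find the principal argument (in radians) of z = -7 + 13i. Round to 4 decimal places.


Step 1: z = -7 + 13i
Step 2: arg(z) = atan2(13, -7)
Step 3: arg(z) = 2.0647

2.0647


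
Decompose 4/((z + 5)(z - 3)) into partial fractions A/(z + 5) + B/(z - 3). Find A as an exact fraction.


Step 1: Multiply both sides by (z + 5) and set z = -5
Step 2: A = 4 / (-5 - 3)
Step 3: A = 4 / (-8)
Step 4: A = -1/2

-1/2


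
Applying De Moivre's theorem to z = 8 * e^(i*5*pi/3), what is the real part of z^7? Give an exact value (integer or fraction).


Step 1: By De Moivre's theorem, z^7 = 8^7 * e^(i*7*5*pi/3) = 2097152 * (cos(35*pi/3) + i*sin(35*pi/3))
Step 2: |z|^7 = 8^7 = 2097152
Step 3: Reduce the angle mod 2*pi: 35*pi/3 - 10*pi = 5*pi/3
Step 4: cos(5*pi/3) = 1/2
Step 5: Re(z^7) = 2097152 * 1/2 = 1048576

1048576


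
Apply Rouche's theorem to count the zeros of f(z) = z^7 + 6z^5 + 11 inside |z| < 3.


Step 1: On |z| = 3 the three terms have sizes |z^7| = 3^7 = 2187, |6z^5| = 6*3^5 = 1458, |11| = 11
Step 2: The dominant term is g(z) = z^7; let h(z) = 6z^5 + 11 so f = g + h
Step 3: On |z| = 3: |g| = 2187 and |h| <= 1458 + 11 = 1469
Step 4: Since 2187 > 1469, |h| < |g| on |z| = 3, so by Rouche f has the same number of zeros as g inside |z| < 3
Step 5: g(z) = z^7 has 7 zeros (all at the origin) inside |z| < 3. Answer = 7

7


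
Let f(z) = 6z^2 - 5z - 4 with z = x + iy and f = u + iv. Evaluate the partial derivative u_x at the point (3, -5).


Step 1: f(z) = 6(x+iy)^2 - 5(x+iy) - 4
Step 2: u = 6(x^2 - y^2) - 5x - 4
Step 3: u_x = 12x - 5
Step 4: At (3, -5): u_x = 36 - 5 = 31

31


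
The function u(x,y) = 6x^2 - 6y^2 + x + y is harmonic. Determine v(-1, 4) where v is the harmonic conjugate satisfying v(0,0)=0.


Step 1: v_x = -u_y = 12y - 1
Step 2: v_y = u_x = 12x + 1
Step 3: v = 12xy - x + y + C
Step 4: v(0,0) = 0 => C = 0
Step 5: v(-1, 4) = -43

-43


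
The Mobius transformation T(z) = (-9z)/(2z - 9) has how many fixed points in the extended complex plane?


Step 1: Fixed points satisfy T(z) = z
Step 2: 2z^2 = 0
Step 3: Discriminant = 0^2 - 4*2*0 = 0
Step 4: Number of fixed points = 1

1


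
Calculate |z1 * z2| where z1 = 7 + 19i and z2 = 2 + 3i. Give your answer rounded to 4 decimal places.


Step 1: |z1| = sqrt(7^2 + 19^2) = sqrt(410)
Step 2: |z2| = sqrt(2^2 + 3^2) = sqrt(13)
Step 3: |z1*z2| = |z1|*|z2| = sqrt(410) * sqrt(13) = sqrt(410 * 13) = sqrt(5330)
Step 4: = 73.0068

73.0068


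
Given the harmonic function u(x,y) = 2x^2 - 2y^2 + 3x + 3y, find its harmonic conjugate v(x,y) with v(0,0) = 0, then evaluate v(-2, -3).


Step 1: v_x = -u_y = 4y - 3
Step 2: v_y = u_x = 4x + 3
Step 3: v = 4xy - 3x + 3y + C
Step 4: v(0,0) = 0 => C = 0
Step 5: v(-2, -3) = 21

21


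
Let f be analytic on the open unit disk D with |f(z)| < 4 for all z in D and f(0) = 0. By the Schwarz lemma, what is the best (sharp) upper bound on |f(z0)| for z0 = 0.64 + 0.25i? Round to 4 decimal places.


Step 1: g = f/4 maps D -> D with g(0) = 0, so by the Schwarz lemma |g(z)| <= |z|, i.e. |f(z)| <= 4|z|; this is sharp (f(z) = 4z).
Step 2: |z0|^2 = 0.64^2 + 0.25^2 = 0.4721
Step 3: |z0| = sqrt(0.4721) = 0.687095
Step 4: Best bound = 4 * |z0| = 4 * 0.687095 = 2.7484

2.7484


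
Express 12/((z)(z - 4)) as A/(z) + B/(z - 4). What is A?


Step 1: Multiply both sides by (z) and set z = 0
Step 2: A = 12 / (0 - 4)
Step 3: A = 12 / (-4)
Step 4: A = -3

-3


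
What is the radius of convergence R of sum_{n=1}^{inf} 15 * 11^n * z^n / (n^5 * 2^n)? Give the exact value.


Step 1: General term a_n = 15 * 11^n / (n^5 * 2^n)
Step 2: By the root test, |a_n|^(1/n) = 15^(1/n) * 11 / (n^(5/n) * 2) -> 11/2 as n -> infinity (since 15^(1/n) -> 1 and n^(5/n) -> 1)
Step 3: R = 1/lim|a_n|^(1/n) = 2/11

2/11


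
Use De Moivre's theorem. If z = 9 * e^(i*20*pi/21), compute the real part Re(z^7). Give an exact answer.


Step 1: By De Moivre's theorem, z^7 = 9^7 * e^(i*7*20*pi/21) = 4782969 * (cos(20*pi/3) + i*sin(20*pi/3))
Step 2: |z|^7 = 9^7 = 4782969
Step 3: Reduce the angle mod 2*pi: 20*pi/3 - 6*pi = 2*pi/3
Step 4: cos(2*pi/3) = -1/2
Step 5: Re(z^7) = 4782969 * (-1/2) = -4782969/2

-4782969/2


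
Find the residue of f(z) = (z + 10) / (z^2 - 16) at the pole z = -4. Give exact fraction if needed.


Step 1: Q(z) = z^2 - 16 = (z + 4)(z - 4)
Step 2: Q'(z) = 2z
Step 3: Q'(-4) = -8, P(-4) = 6
Step 4: Res = P(-4)/Q'(-4) = 6/(-8) = -3/4

-3/4


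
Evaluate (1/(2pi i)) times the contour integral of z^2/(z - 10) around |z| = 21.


Step 1: f(z) = z^2, a = 10 is inside |z| = 21
Step 2: By Cauchy integral formula: (1/(2pi*i)) * integral = f(a)
Step 3: f(10) = 10^2 = 100

100


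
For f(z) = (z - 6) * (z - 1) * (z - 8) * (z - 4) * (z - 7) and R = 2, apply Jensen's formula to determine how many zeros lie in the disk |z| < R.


Jensen's formula: (1/2pi)*integral log|f(Re^it)|dt = log|f(0)| + sum_{|a_k|<R} log(R/|a_k|)
Step 1: f(0) = (-6) * (-1) * (-8) * (-4) * (-7) = -1344
Step 2: log|f(0)| = log|6| + log|1| + log|8| + log|4| + log|7| = 7.2034
Step 3: Zeros inside |z| < 2: 1
Step 4: Jensen sum = log(2/1) = 0.6931
Step 5: n(R) = number of terms in the Jensen sum = count of zeros inside |z| < 2 = 1

1


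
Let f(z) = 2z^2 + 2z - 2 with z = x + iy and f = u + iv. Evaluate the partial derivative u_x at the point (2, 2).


Step 1: f(z) = 2(x+iy)^2 + 2(x+iy) - 2
Step 2: u = 2(x^2 - y^2) + 2x - 2
Step 3: u_x = 4x + 2
Step 4: At (2, 2): u_x = 8 + 2 = 10

10


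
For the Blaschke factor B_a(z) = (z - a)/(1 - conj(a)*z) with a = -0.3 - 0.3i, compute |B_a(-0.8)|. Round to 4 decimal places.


Step 1: Numerator z0 - a = -0.8 - (-0.3 - 0.3i) = -0.5 + 0.3i
Step 2: Denominator 1 - conj(a)*z0 = 1 - (-0.3 + 0.3i)*(-0.8) = 0.76 + 0.24i
Step 3: |z0 - a|^2 = (-0.5)^2 + 0.3^2 = 0.34; |1 - conj(a)*z0|^2 = 0.76^2 + 0.24^2 = 0.6352
Step 4: |B_a(-0.8)| = sqrt(0.34 / 0.6352) = sqrt(0.535264)
Step 5: = 0.7316

0.7316


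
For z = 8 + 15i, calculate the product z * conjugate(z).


Step 1: conj(z) = 8 - 15i
Step 2: z * conj(z) = 8^2 + 15^2
Step 3: = 64 + 225 = 289

289


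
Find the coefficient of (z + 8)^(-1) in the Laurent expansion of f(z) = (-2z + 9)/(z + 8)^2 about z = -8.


Step 1: Write the numerator in powers of (z + 8): -2z + 9 = -2(z + 8) + (-2*(-8) + 9) = -2(z + 8) + 25
Step 2: Divide by (z + 8)^2: f(z) = 25(z + 8)^(-2) - 2(z + 8)^(-1)
Step 3: This finite sum is the Laurent series of f about z = -8.
Step 4: Coefficient of (z + 8)^(-1) = coefficient of (z + 8) in the re-centred numerator = -2

-2


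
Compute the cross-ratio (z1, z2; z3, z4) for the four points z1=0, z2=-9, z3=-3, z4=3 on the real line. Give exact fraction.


Step 1: (z1-z3)(z2-z4) = 3 * (-12) = -36
Step 2: (z1-z4)(z2-z3) = (-3) * (-6) = 18
Step 3: Cross-ratio = -36/18 = -2

-2


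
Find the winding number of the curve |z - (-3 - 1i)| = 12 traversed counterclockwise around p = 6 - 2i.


Step 1: Center c = (-3, -1), radius = 12
Step 2: |p - c|^2 = 9^2 + (-1)^2 = 82
Step 3: r^2 = 144
Step 4: |p-c| < r so winding number = 1

1


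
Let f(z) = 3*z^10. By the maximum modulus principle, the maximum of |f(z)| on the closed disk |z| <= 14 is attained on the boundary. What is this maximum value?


Step 1: On |z| = 14, |f(z)| = 3 * |z|^10 = 3 * 14^10
Step 2: By maximum modulus principle, maximum is on boundary.
Step 3: Maximum = 3 * 289254654976 = 867763964928

867763964928


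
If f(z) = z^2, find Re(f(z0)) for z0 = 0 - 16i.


Step 1: z0 = 0 - 16i
Step 2: z0^2 = 0^2 - (-16)^2 + 0i
Step 3: real part = 0 - 256 = -256

-256


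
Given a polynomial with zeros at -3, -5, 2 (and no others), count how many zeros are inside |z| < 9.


Step 1: Check each root:
  z = -3: |-3| = 3 < 9
  z = -5: |-5| = 5 < 9
  z = 2: |2| = 2 < 9
Step 2: Count = 3

3


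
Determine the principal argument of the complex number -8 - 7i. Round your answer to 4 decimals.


Step 1: z = -8 - 7i
Step 2: arg(z) = atan2(-7, -8)
Step 3: arg(z) = -2.4228

-2.4228


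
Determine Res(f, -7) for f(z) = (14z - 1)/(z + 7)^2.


Step 1: Pole of order 2 at z = -7
Step 2: Res = lim d/dz [(z + 7)^2 * f(z)] as z -> -7
Step 3: (z + 7)^2 * f(z) = 14z - 1
Step 4: d/dz[14z - 1] = 14

14


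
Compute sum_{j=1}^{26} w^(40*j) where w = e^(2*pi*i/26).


Step 1: The sum sum_{j=1}^{n} w^(k*j) equals n if n | k, else 0.
Step 2: Here n = 26, k = 40
Step 3: Does n divide k? 26 | 40 -> False
Step 4: Sum = 0

0


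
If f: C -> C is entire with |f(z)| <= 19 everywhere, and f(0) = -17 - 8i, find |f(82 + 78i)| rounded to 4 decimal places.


Step 1: By Liouville's theorem, a bounded entire function is constant.
Step 2: f(z) = f(0) = -17 - 8i for all z.
Step 3: |f(w)| = |-17 - 8i| = sqrt(289 + 64)
Step 4: = 18.7883

18.7883


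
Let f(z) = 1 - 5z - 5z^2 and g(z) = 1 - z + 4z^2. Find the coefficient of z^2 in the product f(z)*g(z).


Step 1: z^2 term in f*g comes from: (1)*(4z^2) + (-5z)*(-z) + (-5z^2)*(1)
Step 2: = 4 + 5 - 5
Step 3: = 4

4


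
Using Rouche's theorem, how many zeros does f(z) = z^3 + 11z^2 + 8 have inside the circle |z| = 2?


Step 1: On |z| = 2 the three terms have sizes |z^3| = 2^3 = 8, |11z^2| = 11*2^2 = 44, |8| = 8
Step 2: The dominant term is g(z) = 11z^2; let h(z) = z^3 + 8 so f = g + h
Step 3: On |z| = 2: |g| = 44 and |h| <= 8 + 8 = 16
Step 4: Since 44 > 16, |h| < |g| on |z| = 2, so by Rouche f has the same number of zeros as g inside |z| < 2
Step 5: g(z) = 11z^2 has 2 zeros (at the origin, multiplicity 2) inside |z| < 2. Answer = 2

2


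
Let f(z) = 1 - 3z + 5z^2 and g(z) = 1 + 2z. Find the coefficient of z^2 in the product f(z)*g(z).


Step 1: z^2 term in f*g comes from: (1)*(0) + (-3z)*(2z) + (5z^2)*(1)
Step 2: = 0 - 6 + 5
Step 3: = -1

-1


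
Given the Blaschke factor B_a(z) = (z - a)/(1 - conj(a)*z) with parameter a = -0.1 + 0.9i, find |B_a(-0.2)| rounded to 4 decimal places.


Step 1: Numerator z0 - a = -0.2 - (-0.1 + 0.9i) = -0.1 - 0.9i
Step 2: Denominator 1 - conj(a)*z0 = 1 - (-0.1 - 0.9i)*(-0.2) = 0.98 - 0.18i
Step 3: |z0 - a|^2 = (-0.1)^2 + (-0.9)^2 = 0.82; |1 - conj(a)*z0|^2 = 0.98^2 + (-0.18)^2 = 0.9928
Step 4: |B_a(-0.2)| = sqrt(0.82 / 0.9928) = sqrt(0.825947)
Step 5: = 0.9088

0.9088


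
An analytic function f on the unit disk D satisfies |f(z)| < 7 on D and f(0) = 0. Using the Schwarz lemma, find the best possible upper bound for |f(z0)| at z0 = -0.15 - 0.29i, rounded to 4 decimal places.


Step 1: g = f/7 maps D -> D with g(0) = 0, so by the Schwarz lemma |g(z)| <= |z|, i.e. |f(z)| <= 7|z|; this is sharp (f(z) = 7z).
Step 2: |z0|^2 = (-0.15)^2 + (-0.29)^2 = 0.1066
Step 3: |z0| = sqrt(0.1066) = 0.326497
Step 4: Best bound = 7 * |z0| = 7 * 0.326497 = 2.2855

2.2855


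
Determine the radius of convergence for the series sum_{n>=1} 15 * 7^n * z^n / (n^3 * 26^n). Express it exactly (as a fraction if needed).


Step 1: General term a_n = 15 * 7^n / (n^3 * 26^n)
Step 2: By the root test, |a_n|^(1/n) = 15^(1/n) * 7 / (n^(3/n) * 26) -> 7/26 as n -> infinity (since 15^(1/n) -> 1 and n^(3/n) -> 1)
Step 3: R = 1/lim|a_n|^(1/n) = 26/7

26/7


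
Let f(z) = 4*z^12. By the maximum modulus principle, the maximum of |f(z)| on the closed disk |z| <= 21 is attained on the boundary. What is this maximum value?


Step 1: On |z| = 21, |f(z)| = 4 * |z|^12 = 4 * 21^12
Step 2: By maximum modulus principle, maximum is on boundary.
Step 3: Maximum = 4 * 7355827511386641 = 29423310045546564

29423310045546564


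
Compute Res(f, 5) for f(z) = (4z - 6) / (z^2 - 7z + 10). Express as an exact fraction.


Step 1: Q(z) = z^2 - 7z + 10 = (z - 5)(z - 2)
Step 2: Q'(z) = 2z - 7
Step 3: Q'(5) = 3, P(5) = 14
Step 4: Res = P(5)/Q'(5) = 14/3 = 14/3

14/3


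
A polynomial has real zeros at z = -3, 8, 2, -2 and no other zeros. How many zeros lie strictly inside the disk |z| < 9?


Step 1: Check each root:
  z = -3: |-3| = 3 < 9
  z = 8: |8| = 8 < 9
  z = 2: |2| = 2 < 9
  z = -2: |-2| = 2 < 9
Step 2: Count = 4

4


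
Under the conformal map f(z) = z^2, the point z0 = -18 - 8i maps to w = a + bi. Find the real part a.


Step 1: z0 = -18 - 8i
Step 2: z0^2 = (-18)^2 - (-8)^2 + 288i
Step 3: real part = 324 - 64 = 260

260


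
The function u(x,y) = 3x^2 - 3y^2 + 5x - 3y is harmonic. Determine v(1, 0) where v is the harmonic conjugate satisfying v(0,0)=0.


Step 1: v_x = -u_y = 6y + 3
Step 2: v_y = u_x = 6x + 5
Step 3: v = 6xy + 3x + 5y + C
Step 4: v(0,0) = 0 => C = 0
Step 5: v(1, 0) = 3

3


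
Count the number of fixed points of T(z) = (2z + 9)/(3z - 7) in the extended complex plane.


Step 1: Fixed points satisfy T(z) = z
Step 2: 3z^2 - 9z - 9 = 0
Step 3: Discriminant = (-9)^2 - 4*3*(-9) = 189
Step 4: Number of fixed points = 2

2


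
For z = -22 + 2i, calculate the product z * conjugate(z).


Step 1: conj(z) = -22 - 2i
Step 2: z * conj(z) = (-22)^2 + 2^2
Step 3: = 484 + 4 = 488

488


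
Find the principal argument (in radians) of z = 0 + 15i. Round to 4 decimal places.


Step 1: z = 0 + 15i
Step 2: arg(z) = atan2(15, 0)
Step 3: arg(z) = 1.5708

1.5708
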